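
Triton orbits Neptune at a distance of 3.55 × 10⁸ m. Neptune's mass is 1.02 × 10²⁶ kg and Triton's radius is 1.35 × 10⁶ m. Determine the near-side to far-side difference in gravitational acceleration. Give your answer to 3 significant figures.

Δa = 4GMr/d³
   = 4 × (6.674 × 10⁻¹¹) × (1.02 × 10²⁶) × (1.35 × 10⁶) / (3.55 × 10⁸)³
   = 8.22 × 10⁻⁴ m/s²

8.22 × 10⁻⁴ m/s²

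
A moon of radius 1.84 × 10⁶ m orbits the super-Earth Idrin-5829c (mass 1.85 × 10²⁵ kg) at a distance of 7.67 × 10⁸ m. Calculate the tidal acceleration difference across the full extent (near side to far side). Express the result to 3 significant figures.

2.01 × 10⁻⁵ m/s²

a_tidal = 4GMr/d³
        = 4 × (6.674 × 10⁻¹¹) × (1.85 × 10²⁵) × (1.84 × 10⁶) / (7.67 × 10⁸)³
        = 2.01 × 10⁻⁵ m/s²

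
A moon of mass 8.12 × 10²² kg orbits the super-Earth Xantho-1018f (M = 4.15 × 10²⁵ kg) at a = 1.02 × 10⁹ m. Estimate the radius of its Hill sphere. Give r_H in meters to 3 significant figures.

8.85 × 10⁷ m

r_H ≈ a (m/3M)^(1/3)
    = (1.02 × 10⁹) × (8.12 × 10²² / (3 × 4.15 × 10²⁵))^(1/3)
    = 8.85 × 10⁷ m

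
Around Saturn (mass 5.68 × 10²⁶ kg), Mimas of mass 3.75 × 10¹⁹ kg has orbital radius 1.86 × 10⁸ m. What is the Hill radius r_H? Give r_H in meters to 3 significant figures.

r_H ≈ a (m/3M)^(1/3)
    = (1.86 × 10⁸) × (3.75 × 10¹⁹ / (3 × 5.68 × 10²⁶))^(1/3)
    = 5.21 × 10⁵ m

5.21 × 10⁵ m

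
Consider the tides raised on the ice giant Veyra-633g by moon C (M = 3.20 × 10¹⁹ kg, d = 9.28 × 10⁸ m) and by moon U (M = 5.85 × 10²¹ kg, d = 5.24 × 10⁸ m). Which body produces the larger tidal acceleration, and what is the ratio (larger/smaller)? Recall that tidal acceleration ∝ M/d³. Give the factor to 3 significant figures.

The tide-raising term goes as M/d³ (the gradient of a 1/d² field).
Moon C: (3.20 × 10¹⁹) / (9.28 × 10⁸)³ = 4.004 × 10⁻⁸
Moon U: (5.85 × 10²¹) / (5.24 × 10⁸)³ = 4.066 × 10⁻⁵
Ratio (larger/smaller) = 1020

Moon U, by a factor of ≈ 1020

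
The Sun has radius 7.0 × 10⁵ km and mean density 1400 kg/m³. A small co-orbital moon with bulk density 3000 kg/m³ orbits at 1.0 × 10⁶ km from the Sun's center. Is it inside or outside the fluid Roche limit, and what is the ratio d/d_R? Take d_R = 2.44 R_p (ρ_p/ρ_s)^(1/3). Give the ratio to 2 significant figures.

inside; d/d_R ≈ 0.75

d_R = 2.44 × (7.0 × 10⁵ km) × (1400/3000)^(1/3) = 1.325 × 10⁶ km
d/d_R = (1.0 × 10⁶) / (1.325 × 10⁶) = 0.75
Since d/d_R < 1, the body is inside the Roche limit.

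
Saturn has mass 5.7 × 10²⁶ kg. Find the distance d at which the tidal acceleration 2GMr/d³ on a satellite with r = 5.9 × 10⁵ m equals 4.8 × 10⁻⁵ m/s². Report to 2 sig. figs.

2GMr/d³ = a_tidal  ⇒  d = (2GMr / a_tidal)^(1/3)
d = (2 × 6.674×10⁻¹¹ × (5.7 × 10²⁶) × (5.9 × 10⁵) / (4.8 × 10⁻⁵))^(1/3)
  = 9.8 × 10⁸ m

9.8 × 10⁸ m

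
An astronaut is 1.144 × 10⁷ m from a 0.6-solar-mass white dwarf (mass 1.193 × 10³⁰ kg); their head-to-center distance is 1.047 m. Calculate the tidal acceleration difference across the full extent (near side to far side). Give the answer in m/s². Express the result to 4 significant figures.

2.227 × 10⁻¹ m/s²

a_tidal = 4GMr/d³
        = 4 × (6.674 × 10⁻¹¹) × (1.193 × 10³⁰) × (1.047) / (1.144 × 10⁷)³
        = 2.227 × 10⁻¹ m/s²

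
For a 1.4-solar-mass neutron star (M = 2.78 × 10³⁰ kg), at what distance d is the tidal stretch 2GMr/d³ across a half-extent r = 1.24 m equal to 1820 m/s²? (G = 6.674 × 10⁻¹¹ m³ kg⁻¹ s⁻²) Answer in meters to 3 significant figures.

6.32 × 10⁵ m

2GMr/d³ = a_tidal  ⇒  d = (2GMr / a_tidal)^(1/3)
d = (2 × 6.674×10⁻¹¹ × (2.78 × 10³⁰) × (1.24) / (1820))^(1/3)
  = 6.32 × 10⁵ m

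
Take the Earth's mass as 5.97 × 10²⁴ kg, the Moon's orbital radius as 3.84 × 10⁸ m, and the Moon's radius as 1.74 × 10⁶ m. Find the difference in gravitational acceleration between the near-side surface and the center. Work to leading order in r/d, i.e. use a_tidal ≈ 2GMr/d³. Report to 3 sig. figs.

Δg = 2GMr/d³
   = 2 × (6.674 × 10⁻¹¹) × (5.97 × 10²⁴) × (1.74 × 10⁶) / (3.84 × 10⁸)³
   = 2.45 × 10⁻⁵ m/s²

2.45 × 10⁻⁵ m/s²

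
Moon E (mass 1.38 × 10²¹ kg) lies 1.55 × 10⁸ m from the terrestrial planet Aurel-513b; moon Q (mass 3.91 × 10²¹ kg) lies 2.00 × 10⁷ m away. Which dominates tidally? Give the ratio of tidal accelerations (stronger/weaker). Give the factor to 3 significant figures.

Moon Q, by a factor of ≈ 1320

Compare M/d³ for the two perturbers:
Moon E: (1.38 × 10²¹) / (1.55 × 10⁸)³ = 3.706 × 10⁻⁴
Moon Q: (3.91 × 10²¹) / (2.00 × 10⁷)³ = 4.888 × 10⁻¹
Ratio (larger/smaller) = 1320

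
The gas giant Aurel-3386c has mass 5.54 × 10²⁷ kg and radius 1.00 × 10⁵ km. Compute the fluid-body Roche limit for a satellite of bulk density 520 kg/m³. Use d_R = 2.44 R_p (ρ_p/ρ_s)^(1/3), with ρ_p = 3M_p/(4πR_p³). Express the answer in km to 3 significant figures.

3.33 × 10⁵ km

ρ_p = 3M_p/(4πR_p³) = 3 × (5.54 × 10²⁷) / (4π × (1.00 × 10⁸ m)³) = 1320 kg/m³
d_R = 2.44 × 1.00 × 10⁵ km × (1320/520)^(1/3)
    = 3.33 × 10⁵ km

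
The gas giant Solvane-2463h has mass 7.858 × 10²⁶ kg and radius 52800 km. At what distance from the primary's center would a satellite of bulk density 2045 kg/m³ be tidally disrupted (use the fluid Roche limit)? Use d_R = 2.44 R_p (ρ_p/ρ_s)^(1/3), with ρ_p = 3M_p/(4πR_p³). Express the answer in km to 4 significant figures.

ρ_p = 3M_p/(4πR_p³) = 3 × (7.858 × 10²⁶) / (4π × (5.280 × 10⁷ m)³) = 1274 kg/m³
d_R = 2.44 × 52800 km × (1274/2045)^(1/3)
    = 1.100 × 10⁵ km

1.100 × 10⁵ km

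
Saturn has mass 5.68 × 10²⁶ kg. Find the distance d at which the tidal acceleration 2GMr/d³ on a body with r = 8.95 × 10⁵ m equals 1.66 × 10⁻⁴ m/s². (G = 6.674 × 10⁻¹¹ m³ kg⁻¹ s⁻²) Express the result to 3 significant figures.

7.42 × 10⁸ m

2GMr/d³ = a_tidal  ⇒  d = (2GMr / a_tidal)^(1/3)
d = (2 × 6.674×10⁻¹¹ × (5.68 × 10²⁶) × (8.95 × 10⁵) / (1.66 × 10⁻⁴))^(1/3)
  = 7.42 × 10⁸ m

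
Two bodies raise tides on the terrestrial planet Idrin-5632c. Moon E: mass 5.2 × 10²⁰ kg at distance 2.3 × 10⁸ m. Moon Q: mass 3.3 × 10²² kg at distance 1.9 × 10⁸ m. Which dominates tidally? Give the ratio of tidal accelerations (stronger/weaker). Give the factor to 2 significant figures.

Moon Q, by a factor of ≈ 110

The tide-raising term goes as M/d³ (the gradient of a 1/d² field).
Moon E: (5.2 × 10²⁰) / (2.3 × 10⁸)³ = 4.274 × 10⁻⁵
Moon Q: (3.3 × 10²²) / (1.9 × 10⁸)³ = 4.811 × 10⁻³
Ratio (larger/smaller) = 110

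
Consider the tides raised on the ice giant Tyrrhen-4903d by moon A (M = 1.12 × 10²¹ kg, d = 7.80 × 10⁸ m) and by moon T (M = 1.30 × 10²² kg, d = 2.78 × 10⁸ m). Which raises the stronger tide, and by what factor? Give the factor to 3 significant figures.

Compare M/d³ for the two perturbers:
Moon A: (1.12 × 10²¹) / (7.80 × 10⁸)³ = 2.360 × 10⁻⁶
Moon T: (1.30 × 10²²) / (2.78 × 10⁸)³ = 6.051 × 10⁻⁴
Ratio (larger/smaller) = 256

Moon T, by a factor of ≈ 256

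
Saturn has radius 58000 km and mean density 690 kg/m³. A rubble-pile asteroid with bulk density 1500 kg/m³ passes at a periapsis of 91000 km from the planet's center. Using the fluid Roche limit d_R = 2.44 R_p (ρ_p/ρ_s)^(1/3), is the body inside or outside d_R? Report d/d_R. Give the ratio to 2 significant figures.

d_R = 2.44 × (58000 km) × (690/1500)^(1/3) = 1.092 × 10⁵ km
d/d_R = (91000) / (1.092 × 10⁵) = 0.83
Since d/d_R < 1, the body is inside the Roche limit.

inside; d/d_R ≈ 0.83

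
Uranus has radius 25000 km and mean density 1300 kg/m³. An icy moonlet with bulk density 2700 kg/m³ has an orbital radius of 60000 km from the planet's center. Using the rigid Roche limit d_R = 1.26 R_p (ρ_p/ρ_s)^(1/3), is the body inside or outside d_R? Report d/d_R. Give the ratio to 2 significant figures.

d_R = 1.26 × (25000 km) × (1300/2700)^(1/3) = 24690 km
d/d_R = (60000) / (24690) = 2.4
Since d/d_R > 1, the body is outside the Roche limit.

outside; d/d_R ≈ 2.4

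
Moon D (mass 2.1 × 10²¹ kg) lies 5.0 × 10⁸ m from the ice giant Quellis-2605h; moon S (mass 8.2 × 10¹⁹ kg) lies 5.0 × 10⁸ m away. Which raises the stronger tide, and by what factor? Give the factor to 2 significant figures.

Moon D, by a factor of ≈ 26

The tide-raising term goes as M/d³ (the gradient of a 1/d² field).
Moon D: (2.1 × 10²¹) / (5.0 × 10⁸)³ = 1.680 × 10⁻⁵
Moon S: (8.2 × 10¹⁹) / (5.0 × 10⁸)³ = 6.560 × 10⁻⁷
Ratio (larger/smaller) = 26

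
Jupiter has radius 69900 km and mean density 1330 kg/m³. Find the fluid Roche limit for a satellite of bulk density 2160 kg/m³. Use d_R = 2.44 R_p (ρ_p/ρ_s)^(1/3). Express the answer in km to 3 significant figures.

d_R = 2.44 × 69900 km × (1330/2160)^(1/3)
    = 1.45 × 10⁵ km

1.45 × 10⁵ km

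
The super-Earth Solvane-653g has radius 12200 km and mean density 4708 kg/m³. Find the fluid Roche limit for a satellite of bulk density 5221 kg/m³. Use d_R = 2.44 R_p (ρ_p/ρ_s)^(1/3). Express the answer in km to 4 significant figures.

28760 km

d_R = 2.44 × 12200 km × (4708/5221)^(1/3)
    = 28760 km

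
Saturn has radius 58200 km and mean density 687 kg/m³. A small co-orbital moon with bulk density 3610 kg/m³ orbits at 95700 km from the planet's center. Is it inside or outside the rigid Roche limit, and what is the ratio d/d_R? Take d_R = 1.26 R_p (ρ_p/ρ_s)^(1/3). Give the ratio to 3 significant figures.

d_R = 1.26 × (58200 km) × (687/3610)^(1/3) = 42180 km
d/d_R = (95700) / (42180) = 2.27
Since d/d_R > 1, the body is outside the Roche limit.

outside; d/d_R ≈ 2.27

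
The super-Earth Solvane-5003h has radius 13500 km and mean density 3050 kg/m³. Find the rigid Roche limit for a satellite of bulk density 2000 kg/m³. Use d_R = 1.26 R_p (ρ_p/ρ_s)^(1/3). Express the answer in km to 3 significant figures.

d_R = 1.26 × 13500 km × (3050/2000)^(1/3)
    = 19600 km

19600 km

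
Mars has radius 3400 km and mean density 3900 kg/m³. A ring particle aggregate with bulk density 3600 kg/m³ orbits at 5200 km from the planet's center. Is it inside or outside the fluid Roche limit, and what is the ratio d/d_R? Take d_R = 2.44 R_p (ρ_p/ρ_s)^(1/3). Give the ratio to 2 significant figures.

d_R = 2.44 × (3400 km) × (3900/3600)^(1/3) = 8520 km
d/d_R = (5200) / (8520) = 0.61
Since d/d_R < 1, the body is inside the Roche limit.

inside; d/d_R ≈ 0.61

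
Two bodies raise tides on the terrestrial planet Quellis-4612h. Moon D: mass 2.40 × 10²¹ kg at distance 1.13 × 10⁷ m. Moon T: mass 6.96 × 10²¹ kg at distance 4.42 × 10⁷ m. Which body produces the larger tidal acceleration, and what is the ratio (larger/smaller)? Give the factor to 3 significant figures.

Moon D, by a factor of ≈ 20.6

Tidal stretch scales as M/d³; compute that for each body.
Moon D: (2.40 × 10²¹) / (1.13 × 10⁷)³ = 1.663
Moon T: (6.96 × 10²¹) / (4.42 × 10⁷)³ = 8.060 × 10⁻²
Ratio (larger/smaller) = 20.6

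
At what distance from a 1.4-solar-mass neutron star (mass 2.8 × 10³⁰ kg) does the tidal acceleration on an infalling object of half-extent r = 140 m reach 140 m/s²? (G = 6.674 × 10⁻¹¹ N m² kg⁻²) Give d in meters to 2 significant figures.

7.2 × 10⁶ m

2GMr/d³ = a_tidal  ⇒  d = (2GMr / a_tidal)^(1/3)
d = (2 × 6.674×10⁻¹¹ × (2.8 × 10³⁰) × (140) / (140))^(1/3)
  = 7.2 × 10⁶ m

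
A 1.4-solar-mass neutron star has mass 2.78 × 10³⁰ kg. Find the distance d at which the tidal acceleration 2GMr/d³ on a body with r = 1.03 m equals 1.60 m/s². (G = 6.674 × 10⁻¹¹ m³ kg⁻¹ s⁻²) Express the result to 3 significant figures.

2GMr/d³ = a_tidal  ⇒  d = (2GMr / a_tidal)^(1/3)
d = (2 × 6.674×10⁻¹¹ × (2.78 × 10³⁰) × (1.03) / (1.60))^(1/3)
  = 6.20 × 10⁶ m

6.20 × 10⁶ m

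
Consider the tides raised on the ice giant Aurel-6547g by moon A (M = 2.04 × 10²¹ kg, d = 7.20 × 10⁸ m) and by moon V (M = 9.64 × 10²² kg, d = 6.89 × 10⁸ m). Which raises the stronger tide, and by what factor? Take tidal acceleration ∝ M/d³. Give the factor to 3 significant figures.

The tide-raising term goes as M/d³ (the gradient of a 1/d² field).
Moon A: (2.04 × 10²¹) / (7.20 × 10⁸)³ = 5.466 × 10⁻⁶
Moon V: (9.64 × 10²²) / (6.89 × 10⁸)³ = 2.947 × 10⁻⁴
Ratio (larger/smaller) = 53.9

Moon V, by a factor of ≈ 53.9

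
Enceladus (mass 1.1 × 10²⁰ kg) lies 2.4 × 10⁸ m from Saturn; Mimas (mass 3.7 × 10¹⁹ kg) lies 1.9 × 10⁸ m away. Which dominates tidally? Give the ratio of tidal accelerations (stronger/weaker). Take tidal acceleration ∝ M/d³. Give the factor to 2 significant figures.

Tidal acceleration ∝ M/d³, so compare M/d³ for each.
Enceladus: (1.1 × 10²⁰) / (2.4 × 10⁸)³ = 7.957 × 10⁻⁶
Mimas: (3.7 × 10¹⁹) / (1.9 × 10⁸)³ = 5.394 × 10⁻⁶
Ratio (larger/smaller) = 1.5

Enceladus, by a factor of ≈ 1.5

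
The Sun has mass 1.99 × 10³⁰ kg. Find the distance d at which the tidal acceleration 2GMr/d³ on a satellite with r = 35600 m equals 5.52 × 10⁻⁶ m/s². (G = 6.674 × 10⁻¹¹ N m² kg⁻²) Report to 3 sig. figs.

1.20 × 10¹⁰ m

2GMr/d³ = a_tidal  ⇒  d = (2GMr / a_tidal)^(1/3)
d = (2 × 6.674×10⁻¹¹ × (1.99 × 10³⁰) × (35600) / (5.52 × 10⁻⁶))^(1/3)
  = 1.20 × 10¹⁰ m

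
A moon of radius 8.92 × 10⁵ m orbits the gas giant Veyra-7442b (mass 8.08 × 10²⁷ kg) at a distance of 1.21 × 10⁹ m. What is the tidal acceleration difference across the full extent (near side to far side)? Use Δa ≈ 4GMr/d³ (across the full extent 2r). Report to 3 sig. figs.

Δa = 4GMr/d³
   = 4 × (6.674 × 10⁻¹¹) × (8.08 × 10²⁷) × (8.92 × 10⁵) / (1.21 × 10⁹)³
   = 1.09 × 10⁻³ m/s²

1.09 × 10⁻³ m/s²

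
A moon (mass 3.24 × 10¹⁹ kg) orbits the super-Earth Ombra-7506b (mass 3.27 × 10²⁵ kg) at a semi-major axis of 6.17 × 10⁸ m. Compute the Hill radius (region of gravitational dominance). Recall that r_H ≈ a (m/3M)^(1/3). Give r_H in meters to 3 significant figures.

4.26 × 10⁶ m

r_H ≈ a (m/3M)^(1/3)
    = (6.17 × 10⁸) × (3.24 × 10¹⁹ / (3 × 3.27 × 10²⁵))^(1/3)
    = 4.26 × 10⁶ m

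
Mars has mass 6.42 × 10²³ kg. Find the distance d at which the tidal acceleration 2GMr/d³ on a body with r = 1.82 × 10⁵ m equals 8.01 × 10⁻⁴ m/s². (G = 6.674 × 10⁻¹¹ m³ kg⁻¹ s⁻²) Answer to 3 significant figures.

2.69 × 10⁷ m

2GMr/d³ = a_tidal  ⇒  d = (2GMr / a_tidal)^(1/3)
d = (2 × 6.674×10⁻¹¹ × (6.42 × 10²³) × (1.82 × 10⁵) / (8.01 × 10⁻⁴))^(1/3)
  = 2.69 × 10⁷ m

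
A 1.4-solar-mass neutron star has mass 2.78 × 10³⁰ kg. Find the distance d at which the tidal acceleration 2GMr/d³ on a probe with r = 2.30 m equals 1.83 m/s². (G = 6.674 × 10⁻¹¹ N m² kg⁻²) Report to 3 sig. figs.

2GMr/d³ = a_tidal  ⇒  d = (2GMr / a_tidal)^(1/3)
d = (2 × 6.674×10⁻¹¹ × (2.78 × 10³⁰) × (2.30) / (1.83))^(1/3)
  = 7.75 × 10⁶ m

7.75 × 10⁶ m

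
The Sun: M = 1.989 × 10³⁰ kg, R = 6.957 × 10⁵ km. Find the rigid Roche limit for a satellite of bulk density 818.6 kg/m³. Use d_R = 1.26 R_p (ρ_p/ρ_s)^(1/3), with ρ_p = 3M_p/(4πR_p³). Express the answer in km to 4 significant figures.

ρ_p = 3M_p/(4πR_p³) = 3 × (1.989 × 10³⁰) / (4π × (6.957 × 10⁸ m)³) = 1410 kg/m³
d_R = 1.26 × 6.957 × 10⁵ km × (1410/818.6)^(1/3)
    = 1.051 × 10⁶ km

1.051 × 10⁶ km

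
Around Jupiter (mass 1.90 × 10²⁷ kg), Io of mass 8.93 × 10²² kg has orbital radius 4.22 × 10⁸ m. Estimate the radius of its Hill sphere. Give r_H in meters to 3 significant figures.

r_H ≈ a (m/3M)^(1/3)
    = (4.22 × 10⁸) × (8.93 × 10²² / (3 × 1.90 × 10²⁷))^(1/3)
    = 1.06 × 10⁷ m

1.06 × 10⁷ m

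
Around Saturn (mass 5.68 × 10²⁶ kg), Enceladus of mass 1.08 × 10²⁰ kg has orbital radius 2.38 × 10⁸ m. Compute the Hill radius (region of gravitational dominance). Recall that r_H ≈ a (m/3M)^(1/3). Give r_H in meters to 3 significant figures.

r_H ≈ a (m/3M)^(1/3)
    = (2.38 × 10⁸) × (1.08 × 10²⁰ / (3 × 5.68 × 10²⁶))^(1/3)
    = 9.49 × 10⁵ m

9.49 × 10⁵ m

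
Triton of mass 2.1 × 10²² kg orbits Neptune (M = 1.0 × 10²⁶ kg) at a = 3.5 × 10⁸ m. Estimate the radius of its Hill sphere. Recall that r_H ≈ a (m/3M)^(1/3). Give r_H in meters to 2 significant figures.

1.4 × 10⁷ m

r_H ≈ a (m/3M)^(1/3)
    = (3.5 × 10⁸) × (2.1 × 10²² / (3 × 1.0 × 10²⁶))^(1/3)
    = 1.4 × 10⁷ m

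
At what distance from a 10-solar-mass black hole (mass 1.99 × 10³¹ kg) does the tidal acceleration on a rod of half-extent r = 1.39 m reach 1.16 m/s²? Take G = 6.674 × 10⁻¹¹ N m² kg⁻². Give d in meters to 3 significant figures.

1.47 × 10⁷ m

2GMr/d³ = a_tidal  ⇒  d = (2GMr / a_tidal)^(1/3)
d = (2 × 6.674×10⁻¹¹ × (1.99 × 10³¹) × (1.39) / (1.16))^(1/3)
  = 1.47 × 10⁷ m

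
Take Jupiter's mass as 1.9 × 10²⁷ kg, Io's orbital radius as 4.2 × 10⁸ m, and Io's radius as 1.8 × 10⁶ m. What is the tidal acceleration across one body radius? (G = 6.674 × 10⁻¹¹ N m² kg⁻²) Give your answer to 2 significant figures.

6.2 × 10⁻³ m/s²

a_tidal = 2GMr/d³
        = 2 × (6.674 × 10⁻¹¹) × (1.9 × 10²⁷) × (1.8 × 10⁶) / (4.2 × 10⁸)³
        = 6.2 × 10⁻³ m/s²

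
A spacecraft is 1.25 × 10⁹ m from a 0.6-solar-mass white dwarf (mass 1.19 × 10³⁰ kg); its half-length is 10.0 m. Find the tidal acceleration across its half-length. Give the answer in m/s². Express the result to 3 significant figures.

Δa = 2GMr/d³
   = 2 × (6.674 × 10⁻¹¹) × (1.19 × 10³⁰) × (10.0) / (1.25 × 10⁹)³
   = 8.13 × 10⁻⁷ m/s²

8.13 × 10⁻⁷ m/s²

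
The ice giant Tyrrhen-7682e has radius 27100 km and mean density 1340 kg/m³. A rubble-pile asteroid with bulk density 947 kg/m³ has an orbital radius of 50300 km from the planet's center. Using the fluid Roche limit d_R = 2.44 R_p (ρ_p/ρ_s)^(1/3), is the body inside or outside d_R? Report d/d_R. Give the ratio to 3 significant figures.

d_R = 2.44 × (27100 km) × (1340/947)^(1/3) = 74240 km
d/d_R = (50300) / (74240) = 0.678
Since d/d_R < 1, the body is inside the Roche limit.

inside; d/d_R ≈ 0.678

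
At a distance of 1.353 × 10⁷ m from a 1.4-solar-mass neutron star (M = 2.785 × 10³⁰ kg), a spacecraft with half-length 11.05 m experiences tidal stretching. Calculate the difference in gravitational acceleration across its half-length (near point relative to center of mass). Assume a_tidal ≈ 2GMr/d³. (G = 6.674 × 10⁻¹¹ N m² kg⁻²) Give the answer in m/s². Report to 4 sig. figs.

1.658 m/s²

Since r ≪ d, expand the inverse-square field across one radius to get the leading 2GMr/d³ term.
Δa = 2GMr/d³
   = 2 × (6.674 × 10⁻¹¹) × (2.785 × 10³⁰) × (11.05) / (1.353 × 10⁷)³
   = 1.658 m/s²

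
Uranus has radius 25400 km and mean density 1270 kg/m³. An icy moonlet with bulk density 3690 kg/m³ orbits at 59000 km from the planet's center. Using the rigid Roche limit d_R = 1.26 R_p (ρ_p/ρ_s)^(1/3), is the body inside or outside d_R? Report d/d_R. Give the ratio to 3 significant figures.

d_R = 1.26 × (25400 km) × (1270/3690)^(1/3) = 22430 km
d/d_R = (59000) / (22430) = 2.63
Since d/d_R > 1, the body is outside the Roche limit.

outside; d/d_R ≈ 2.63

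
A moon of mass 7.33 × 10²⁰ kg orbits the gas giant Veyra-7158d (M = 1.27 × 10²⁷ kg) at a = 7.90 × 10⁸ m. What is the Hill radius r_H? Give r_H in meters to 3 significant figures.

4.56 × 10⁶ m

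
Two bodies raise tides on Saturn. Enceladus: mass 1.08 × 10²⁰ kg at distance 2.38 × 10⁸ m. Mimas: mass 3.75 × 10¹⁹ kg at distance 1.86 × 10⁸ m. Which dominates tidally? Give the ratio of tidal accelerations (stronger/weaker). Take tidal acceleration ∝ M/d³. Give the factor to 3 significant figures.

The tide-raising term goes as M/d³ (the gradient of a 1/d² field).
Enceladus: (1.08 × 10²⁰) / (2.38 × 10⁸)³ = 8.011 × 10⁻⁶
Mimas: (3.75 × 10¹⁹) / (1.86 × 10⁸)³ = 5.828 × 10⁻⁶
Ratio (larger/smaller) = 1.37

Enceladus, by a factor of ≈ 1.37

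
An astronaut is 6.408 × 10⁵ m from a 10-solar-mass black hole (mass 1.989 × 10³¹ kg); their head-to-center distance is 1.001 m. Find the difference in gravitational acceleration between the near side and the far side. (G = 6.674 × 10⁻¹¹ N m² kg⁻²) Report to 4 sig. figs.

2.020 × 10⁴ m/s²

Δg = 4GMr/d³
   = 4 × (6.674 × 10⁻¹¹) × (1.989 × 10³¹) × (1.001) / (6.408 × 10⁵)³
   = 2.020 × 10⁴ m/s²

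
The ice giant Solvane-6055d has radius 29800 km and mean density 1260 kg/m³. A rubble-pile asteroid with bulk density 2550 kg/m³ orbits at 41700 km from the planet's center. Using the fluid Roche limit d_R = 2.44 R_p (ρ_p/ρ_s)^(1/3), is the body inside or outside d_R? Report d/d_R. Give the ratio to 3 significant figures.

inside; d/d_R ≈ 0.725

d_R = 2.44 × (29800 km) × (1260/2550)^(1/3) = 57480 km
d/d_R = (41700) / (57480) = 0.725
Since d/d_R < 1, the body is inside the Roche limit.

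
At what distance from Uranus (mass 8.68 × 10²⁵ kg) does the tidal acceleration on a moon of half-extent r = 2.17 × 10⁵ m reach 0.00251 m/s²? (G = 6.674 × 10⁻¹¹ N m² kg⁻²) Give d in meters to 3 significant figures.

1.00 × 10⁸ m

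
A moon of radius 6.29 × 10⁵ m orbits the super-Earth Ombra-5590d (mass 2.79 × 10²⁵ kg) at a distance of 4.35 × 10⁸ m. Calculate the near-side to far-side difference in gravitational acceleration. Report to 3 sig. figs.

5.69 × 10⁻⁵ m/s²

Δg = 4GMr/d³
   = 4 × (6.674 × 10⁻¹¹) × (2.79 × 10²⁵) × (6.29 × 10⁵) / (4.35 × 10⁸)³
   = 5.69 × 10⁻⁵ m/s²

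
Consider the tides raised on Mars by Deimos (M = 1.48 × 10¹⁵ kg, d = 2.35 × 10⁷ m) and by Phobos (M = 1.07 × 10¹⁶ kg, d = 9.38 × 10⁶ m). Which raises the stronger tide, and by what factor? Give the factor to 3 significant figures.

The tide-raising term goes as M/d³ (the gradient of a 1/d² field).
Deimos: (1.48 × 10¹⁵) / (2.35 × 10⁷)³ = 1.140 × 10⁻⁷
Phobos: (1.07 × 10¹⁶) / (9.38 × 10⁶)³ = 1.297 × 10⁻⁵
Ratio (larger/smaller) = 114

Phobos, by a factor of ≈ 114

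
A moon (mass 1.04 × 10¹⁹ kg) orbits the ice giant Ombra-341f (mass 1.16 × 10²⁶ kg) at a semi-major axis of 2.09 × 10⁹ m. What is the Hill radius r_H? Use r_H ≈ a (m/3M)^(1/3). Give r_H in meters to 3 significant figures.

6.49 × 10⁶ m

r_H ≈ a (m/3M)^(1/3)
    = (2.09 × 10⁹) × (1.04 × 10¹⁹ / (3 × 1.16 × 10²⁶))^(1/3)
    = 6.49 × 10⁶ m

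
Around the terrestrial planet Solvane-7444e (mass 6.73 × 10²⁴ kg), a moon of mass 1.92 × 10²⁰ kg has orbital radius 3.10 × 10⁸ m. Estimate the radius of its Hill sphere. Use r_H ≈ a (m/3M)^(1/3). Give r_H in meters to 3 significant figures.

6.57 × 10⁶ m

r_H ≈ a (m/3M)^(1/3)
    = (3.10 × 10⁸) × (1.92 × 10²⁰ / (3 × 6.73 × 10²⁴))^(1/3)
    = 6.57 × 10⁶ m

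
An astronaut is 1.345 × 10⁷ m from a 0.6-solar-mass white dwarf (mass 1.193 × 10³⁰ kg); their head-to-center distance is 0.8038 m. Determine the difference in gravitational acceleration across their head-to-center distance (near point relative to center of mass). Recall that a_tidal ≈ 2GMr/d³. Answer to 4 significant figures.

5.261 × 10⁻² m/s²

Δg = 2GMr/d³
   = 2 × (6.674 × 10⁻¹¹) × (1.193 × 10³⁰) × (0.8038) / (1.345 × 10⁷)³
   = 5.261 × 10⁻² m/s²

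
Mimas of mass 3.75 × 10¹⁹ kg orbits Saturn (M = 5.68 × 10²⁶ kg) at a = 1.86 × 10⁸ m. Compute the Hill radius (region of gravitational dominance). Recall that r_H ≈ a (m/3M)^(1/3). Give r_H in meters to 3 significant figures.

5.21 × 10⁵ m

r_H ≈ a (m/3M)^(1/3)
    = (1.86 × 10⁸) × (3.75 × 10¹⁹ / (3 × 5.68 × 10²⁶))^(1/3)
    = 5.21 × 10⁵ m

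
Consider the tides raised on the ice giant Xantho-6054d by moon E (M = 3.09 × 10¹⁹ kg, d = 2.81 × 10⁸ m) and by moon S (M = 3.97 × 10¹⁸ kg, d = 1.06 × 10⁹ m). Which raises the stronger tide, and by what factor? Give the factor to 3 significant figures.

The tide-raising term goes as M/d³ (the gradient of a 1/d² field).
Moon E: (3.09 × 10¹⁹) / (2.81 × 10⁸)³ = 1.393 × 10⁻⁶
Moon S: (3.97 × 10¹⁸) / (1.06 × 10⁹)³ = 3.333 × 10⁻⁹
Ratio (larger/smaller) = 418

Moon E, by a factor of ≈ 418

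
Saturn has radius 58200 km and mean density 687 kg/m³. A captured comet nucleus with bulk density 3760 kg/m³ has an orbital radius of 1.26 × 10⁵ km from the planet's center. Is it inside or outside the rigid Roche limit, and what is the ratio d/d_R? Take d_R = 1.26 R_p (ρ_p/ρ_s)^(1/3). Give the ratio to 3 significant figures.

outside; d/d_R ≈ 3.03

d_R = 1.26 × (58200 km) × (687/3760)^(1/3) = 41610 km
d/d_R = (1.26 × 10⁵) / (41610) = 3.03
Since d/d_R > 1, the body is outside the Roche limit.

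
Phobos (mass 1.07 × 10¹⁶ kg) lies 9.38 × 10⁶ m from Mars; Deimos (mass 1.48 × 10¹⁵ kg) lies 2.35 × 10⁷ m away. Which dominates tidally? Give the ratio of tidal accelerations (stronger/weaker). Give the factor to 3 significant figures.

Phobos, by a factor of ≈ 114

Tidal acceleration ∝ M/d³, so compare M/d³ for each.
Phobos: (1.07 × 10¹⁶) / (9.38 × 10⁶)³ = 1.297 × 10⁻⁵
Deimos: (1.48 × 10¹⁵) / (2.35 × 10⁷)³ = 1.140 × 10⁻⁷
Ratio (larger/smaller) = 114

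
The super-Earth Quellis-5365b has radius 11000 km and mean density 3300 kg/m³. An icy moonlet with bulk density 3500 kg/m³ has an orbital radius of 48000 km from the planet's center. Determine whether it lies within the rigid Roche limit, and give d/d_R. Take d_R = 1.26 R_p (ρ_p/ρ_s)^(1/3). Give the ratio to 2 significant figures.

d_R = 1.26 × (11000 km) × (3300/3500)^(1/3) = 13590 km
d/d_R = (48000) / (13590) = 3.5
Since d/d_R > 1, the body is outside the Roche limit.

outside; d/d_R ≈ 3.5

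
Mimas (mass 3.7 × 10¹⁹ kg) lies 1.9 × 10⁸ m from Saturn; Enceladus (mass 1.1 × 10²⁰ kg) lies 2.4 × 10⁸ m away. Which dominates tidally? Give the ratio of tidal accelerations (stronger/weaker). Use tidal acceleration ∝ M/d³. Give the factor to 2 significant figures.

Enceladus, by a factor of ≈ 1.5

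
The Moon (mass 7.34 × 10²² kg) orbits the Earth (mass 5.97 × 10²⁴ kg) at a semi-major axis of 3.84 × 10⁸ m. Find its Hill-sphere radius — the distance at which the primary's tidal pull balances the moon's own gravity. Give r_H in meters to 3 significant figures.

r_H ≈ a (m/3M)^(1/3)
    = (3.84 × 10⁸) × (7.34 × 10²² / (3 × 5.97 × 10²⁴))^(1/3)
    = 6.15 × 10⁷ m

6.15 × 10⁷ m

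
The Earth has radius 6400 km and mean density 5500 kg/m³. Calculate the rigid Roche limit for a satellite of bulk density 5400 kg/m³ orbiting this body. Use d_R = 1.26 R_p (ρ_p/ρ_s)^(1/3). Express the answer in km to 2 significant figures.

8100 km

d_R = 1.26 × 6400 km × (5500/5400)^(1/3)
    = 8100 km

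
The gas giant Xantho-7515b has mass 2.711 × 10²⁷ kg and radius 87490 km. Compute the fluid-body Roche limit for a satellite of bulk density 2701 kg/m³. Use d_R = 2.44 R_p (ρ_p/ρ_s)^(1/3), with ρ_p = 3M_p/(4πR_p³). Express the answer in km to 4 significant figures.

1.516 × 10⁵ km

ρ_p = 3M_p/(4πR_p³) = 3 × (2.711 × 10²⁷) / (4π × (8.749 × 10⁷ m)³) = 966.4 kg/m³
d_R = 2.44 × 87490 km × (966.4/2701)^(1/3)
    = 1.516 × 10⁵ km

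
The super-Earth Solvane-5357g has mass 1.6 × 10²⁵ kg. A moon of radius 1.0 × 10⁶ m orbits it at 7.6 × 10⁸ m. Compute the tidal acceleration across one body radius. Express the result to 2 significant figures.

4.9 × 10⁻⁶ m/s²

Δa = 2GMr/d³
   = 2 × (6.674 × 10⁻¹¹) × (1.6 × 10²⁵) × (1.0 × 10⁶) / (7.6 × 10⁸)³
   = 4.9 × 10⁻⁶ m/s²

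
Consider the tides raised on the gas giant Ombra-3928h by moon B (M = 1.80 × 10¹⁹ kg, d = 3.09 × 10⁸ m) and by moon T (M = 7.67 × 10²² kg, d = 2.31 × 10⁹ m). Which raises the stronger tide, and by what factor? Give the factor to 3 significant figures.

Moon T, by a factor of ≈ 10.2

Compare M/d³ for the two perturbers:
Moon B: (1.80 × 10¹⁹) / (3.09 × 10⁸)³ = 6.101 × 10⁻⁷
Moon T: (7.67 × 10²²) / (2.31 × 10⁹)³ = 6.222 × 10⁻⁶
Ratio (larger/smaller) = 10.2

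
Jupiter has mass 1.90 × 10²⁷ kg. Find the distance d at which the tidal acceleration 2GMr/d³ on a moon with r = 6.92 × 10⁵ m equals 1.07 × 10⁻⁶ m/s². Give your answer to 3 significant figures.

5.47 × 10⁹ m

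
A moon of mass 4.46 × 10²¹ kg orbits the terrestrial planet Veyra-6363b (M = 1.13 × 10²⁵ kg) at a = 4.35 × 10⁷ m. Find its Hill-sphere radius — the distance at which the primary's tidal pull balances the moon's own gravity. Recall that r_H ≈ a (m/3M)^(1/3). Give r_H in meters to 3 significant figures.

2.21 × 10⁶ m

r_H ≈ a (m/3M)^(1/3)
    = (4.35 × 10⁷) × (4.46 × 10²¹ / (3 × 1.13 × 10²⁵))^(1/3)
    = 2.21 × 10⁶ m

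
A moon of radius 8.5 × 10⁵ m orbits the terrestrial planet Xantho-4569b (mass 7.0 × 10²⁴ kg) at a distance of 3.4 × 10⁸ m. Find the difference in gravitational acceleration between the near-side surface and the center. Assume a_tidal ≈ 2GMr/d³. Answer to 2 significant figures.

2.0 × 10⁻⁵ m/s²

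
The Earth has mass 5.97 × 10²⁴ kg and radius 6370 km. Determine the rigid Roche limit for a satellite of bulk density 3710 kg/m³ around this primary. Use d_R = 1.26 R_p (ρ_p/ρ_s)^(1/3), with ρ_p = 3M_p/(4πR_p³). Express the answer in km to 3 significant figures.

9160 km

ρ_p = 3M_p/(4πR_p³) = 3 × (5.97 × 10²⁴) / (4π × (6.37 × 10⁶ m)³) = 5510 kg/m³
d_R = 1.26 × 6370 km × (5510/3710)^(1/3)
    = 9160 km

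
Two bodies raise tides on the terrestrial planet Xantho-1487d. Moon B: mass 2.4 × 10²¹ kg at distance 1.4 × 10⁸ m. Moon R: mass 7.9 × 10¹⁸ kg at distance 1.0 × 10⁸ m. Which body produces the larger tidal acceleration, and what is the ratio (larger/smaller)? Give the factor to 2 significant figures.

Compare M/d³ for the two perturbers:
Moon B: (2.4 × 10²¹) / (1.4 × 10⁸)³ = 8.746 × 10⁻⁴
Moon R: (7.9 × 10¹⁸) / (1.0 × 10⁸)³ = 7.900 × 10⁻⁶
Ratio (larger/smaller) = 110

Moon B, by a factor of ≈ 110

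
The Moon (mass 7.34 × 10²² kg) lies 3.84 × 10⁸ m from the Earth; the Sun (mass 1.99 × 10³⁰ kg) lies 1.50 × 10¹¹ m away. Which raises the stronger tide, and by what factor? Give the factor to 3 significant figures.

The Moon, by a factor of ≈ 2.20

Compare M/d³ for the two perturbers:
The Moon: (7.34 × 10²²) / (3.84 × 10⁸)³ = 1.296 × 10⁻³
The Sun: (1.99 × 10³⁰) / (1.50 × 10¹¹)³ = 5.896 × 10⁻⁴
Ratio (larger/smaller) = 2.20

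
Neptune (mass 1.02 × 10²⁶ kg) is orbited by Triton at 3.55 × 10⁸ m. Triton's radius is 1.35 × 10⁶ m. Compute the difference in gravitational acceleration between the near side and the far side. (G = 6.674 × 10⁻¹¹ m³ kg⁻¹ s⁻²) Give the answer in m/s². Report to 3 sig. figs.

Δg = 4GMr/d³
   = 4 × (6.674 × 10⁻¹¹) × (1.02 × 10²⁶) × (1.35 × 10⁶) / (3.55 × 10⁸)³
   = 8.22 × 10⁻⁴ m/s²

8.22 × 10⁻⁴ m/s²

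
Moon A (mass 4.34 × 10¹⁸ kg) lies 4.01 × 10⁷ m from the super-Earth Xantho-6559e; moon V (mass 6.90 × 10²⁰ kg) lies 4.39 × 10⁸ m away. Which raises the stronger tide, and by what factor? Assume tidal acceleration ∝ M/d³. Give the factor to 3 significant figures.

Compare M/d³ for the two perturbers:
Moon A: (4.34 × 10¹⁸) / (4.01 × 10⁷)³ = 6.731 × 10⁻⁵
Moon V: (6.90 × 10²⁰) / (4.39 × 10⁸)³ = 8.156 × 10⁻⁶
Ratio (larger/smaller) = 8.25

Moon A, by a factor of ≈ 8.25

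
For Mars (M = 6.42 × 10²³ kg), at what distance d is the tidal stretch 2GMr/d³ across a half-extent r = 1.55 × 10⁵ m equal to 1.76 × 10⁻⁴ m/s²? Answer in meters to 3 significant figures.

2GMr/d³ = a_tidal  ⇒  d = (2GMr / a_tidal)^(1/3)
d = (2 × 6.674×10⁻¹¹ × (6.42 × 10²³) × (1.55 × 10⁵) / (1.76 × 10⁻⁴))^(1/3)
  = 4.23 × 10⁷ m

4.23 × 10⁷ m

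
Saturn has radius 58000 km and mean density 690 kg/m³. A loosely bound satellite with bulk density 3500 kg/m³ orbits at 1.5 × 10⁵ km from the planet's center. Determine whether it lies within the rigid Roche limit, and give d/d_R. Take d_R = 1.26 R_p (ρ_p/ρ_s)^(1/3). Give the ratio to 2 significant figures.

outside; d/d_R ≈ 3.5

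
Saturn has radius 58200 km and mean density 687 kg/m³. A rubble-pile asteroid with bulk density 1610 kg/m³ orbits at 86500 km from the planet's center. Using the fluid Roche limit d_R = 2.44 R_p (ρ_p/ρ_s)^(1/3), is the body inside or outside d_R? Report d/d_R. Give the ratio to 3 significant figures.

inside; d/d_R ≈ 0.809

d_R = 2.44 × (58200 km) × (687/1610)^(1/3) = 1.069 × 10⁵ km
d/d_R = (86500) / (1.069 × 10⁵) = 0.809
Since d/d_R < 1, the body is inside the Roche limit.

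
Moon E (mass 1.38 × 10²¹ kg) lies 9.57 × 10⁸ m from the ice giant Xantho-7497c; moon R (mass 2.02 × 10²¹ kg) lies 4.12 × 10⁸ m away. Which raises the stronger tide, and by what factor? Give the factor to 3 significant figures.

The tide-raising term goes as M/d³ (the gradient of a 1/d² field).
Moon E: (1.38 × 10²¹) / (9.57 × 10⁸)³ = 1.575 × 10⁻⁶
Moon R: (2.02 × 10²¹) / (4.12 × 10⁸)³ = 2.888 × 10⁻⁵
Ratio (larger/smaller) = 18.3

Moon R, by a factor of ≈ 18.3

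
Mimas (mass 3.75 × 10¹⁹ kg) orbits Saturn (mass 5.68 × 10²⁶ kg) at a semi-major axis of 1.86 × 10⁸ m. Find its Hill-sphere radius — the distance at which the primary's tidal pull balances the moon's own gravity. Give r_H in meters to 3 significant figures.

r_H ≈ a (m/3M)^(1/3)
    = (1.86 × 10⁸) × (3.75 × 10¹⁹ / (3 × 5.68 × 10²⁶))^(1/3)
    = 5.21 × 10⁵ m

5.21 × 10⁵ m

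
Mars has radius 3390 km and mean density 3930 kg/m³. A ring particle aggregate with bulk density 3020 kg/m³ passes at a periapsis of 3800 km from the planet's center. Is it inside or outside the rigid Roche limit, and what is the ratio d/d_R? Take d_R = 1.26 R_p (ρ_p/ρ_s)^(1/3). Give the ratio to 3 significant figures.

d_R = 1.26 × (3390 km) × (3930/3020)^(1/3) = 4663 km
d/d_R = (3800) / (4663) = 0.815
Since d/d_R < 1, the body is inside the Roche limit.

inside; d/d_R ≈ 0.815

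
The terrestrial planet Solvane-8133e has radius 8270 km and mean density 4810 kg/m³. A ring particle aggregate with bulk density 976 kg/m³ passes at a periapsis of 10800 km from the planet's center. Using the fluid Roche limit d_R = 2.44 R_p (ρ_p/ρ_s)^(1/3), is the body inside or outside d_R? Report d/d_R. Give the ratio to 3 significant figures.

d_R = 2.44 × (8270 km) × (4810/976)^(1/3) = 34340 km
d/d_R = (10800) / (34340) = 0.315
Since d/d_R < 1, the body is inside the Roche limit.

inside; d/d_R ≈ 0.315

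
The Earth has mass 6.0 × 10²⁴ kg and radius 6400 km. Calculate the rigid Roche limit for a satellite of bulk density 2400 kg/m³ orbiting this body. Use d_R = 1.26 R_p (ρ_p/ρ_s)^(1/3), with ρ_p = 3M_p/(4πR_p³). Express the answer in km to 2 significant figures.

ρ_p = 3M_p/(4πR_p³) = 3 × (6.0 × 10²⁴) / (4π × (6.4 × 10⁶ m)³) = 5500 kg/m³
d_R = 1.26 × 6400 km × (5500/2400)^(1/3)
    = 11000 km

11000 km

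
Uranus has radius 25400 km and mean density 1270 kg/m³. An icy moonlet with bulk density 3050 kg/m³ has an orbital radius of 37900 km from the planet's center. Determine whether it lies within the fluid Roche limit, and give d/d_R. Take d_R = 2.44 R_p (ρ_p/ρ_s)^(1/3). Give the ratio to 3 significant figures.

d_R = 2.44 × (25400 km) × (1270/3050)^(1/3) = 46280 km
d/d_R = (37900) / (46280) = 0.819
Since d/d_R < 1, the body is inside the Roche limit.

inside; d/d_R ≈ 0.819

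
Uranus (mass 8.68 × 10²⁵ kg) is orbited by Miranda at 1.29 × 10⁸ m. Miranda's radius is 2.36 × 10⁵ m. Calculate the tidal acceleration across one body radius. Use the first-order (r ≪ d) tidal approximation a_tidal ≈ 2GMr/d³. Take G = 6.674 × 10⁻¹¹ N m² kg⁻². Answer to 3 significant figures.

Δg = 2GMr/d³
   = 2 × (6.674 × 10⁻¹¹) × (8.68 × 10²⁵) × (2.36 × 10⁵) / (1.29 × 10⁸)³
   = 1.27 × 10⁻³ m/s²

1.27 × 10⁻³ m/s²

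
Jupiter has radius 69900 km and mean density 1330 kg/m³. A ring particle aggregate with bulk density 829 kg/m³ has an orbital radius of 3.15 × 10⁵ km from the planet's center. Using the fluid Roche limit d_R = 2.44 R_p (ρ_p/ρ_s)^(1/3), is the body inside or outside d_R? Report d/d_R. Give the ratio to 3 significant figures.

outside; d/d_R ≈ 1.58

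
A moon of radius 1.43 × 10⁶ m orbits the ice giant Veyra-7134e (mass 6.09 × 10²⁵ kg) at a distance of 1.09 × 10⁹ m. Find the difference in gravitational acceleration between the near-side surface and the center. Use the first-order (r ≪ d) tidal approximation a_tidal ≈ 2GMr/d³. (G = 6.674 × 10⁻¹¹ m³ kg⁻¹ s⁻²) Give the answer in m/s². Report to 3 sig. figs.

The tidal stretch is the gradient of GM/d² times the body's extent r, hence the 1/d³ dependence.
Δa = 2GMr/d³
   = 2 × (6.674 × 10⁻¹¹) × (6.09 × 10²⁵) × (1.43 × 10⁶) / (1.09 × 10⁹)³
   = 8.98 × 10⁻⁶ m/s²

8.98 × 10⁻⁶ m/s²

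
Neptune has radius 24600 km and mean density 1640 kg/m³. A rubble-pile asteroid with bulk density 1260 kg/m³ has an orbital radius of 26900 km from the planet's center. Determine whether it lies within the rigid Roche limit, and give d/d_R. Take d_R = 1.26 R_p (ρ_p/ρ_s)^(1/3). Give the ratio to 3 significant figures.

inside; d/d_R ≈ 0.795

d_R = 1.26 × (24600 km) × (1640/1260)^(1/3) = 33840 km
d/d_R = (26900) / (33840) = 0.795
Since d/d_R < 1, the body is inside the Roche limit.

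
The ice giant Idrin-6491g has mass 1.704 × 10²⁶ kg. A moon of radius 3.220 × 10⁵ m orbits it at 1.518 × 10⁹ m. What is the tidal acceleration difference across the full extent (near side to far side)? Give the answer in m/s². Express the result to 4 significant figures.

a_tidal = 4GMr/d³
        = 4 × (6.674 × 10⁻¹¹) × (1.704 × 10²⁶) × (3.220 × 10⁵) / (1.518 × 10⁹)³
        = 4.188 × 10⁻⁶ m/s²

4.188 × 10⁻⁶ m/s²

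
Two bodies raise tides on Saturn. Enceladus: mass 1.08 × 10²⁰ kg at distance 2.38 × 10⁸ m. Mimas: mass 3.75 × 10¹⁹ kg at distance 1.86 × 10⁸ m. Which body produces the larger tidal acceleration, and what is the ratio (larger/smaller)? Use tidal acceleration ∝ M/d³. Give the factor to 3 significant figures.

Enceladus, by a factor of ≈ 1.37

Tidal stretch scales as M/d³; compute that for each body.
Enceladus: (1.08 × 10²⁰) / (2.38 × 10⁸)³ = 8.011 × 10⁻⁶
Mimas: (3.75 × 10¹⁹) / (1.86 × 10⁸)³ = 5.828 × 10⁻⁶
Ratio (larger/smaller) = 1.37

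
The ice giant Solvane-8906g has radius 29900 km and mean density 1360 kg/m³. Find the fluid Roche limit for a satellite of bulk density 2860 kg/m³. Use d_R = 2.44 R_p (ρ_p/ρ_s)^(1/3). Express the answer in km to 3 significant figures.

56900 km

d_R = 2.44 × 29900 km × (1360/2860)^(1/3)
    = 56900 km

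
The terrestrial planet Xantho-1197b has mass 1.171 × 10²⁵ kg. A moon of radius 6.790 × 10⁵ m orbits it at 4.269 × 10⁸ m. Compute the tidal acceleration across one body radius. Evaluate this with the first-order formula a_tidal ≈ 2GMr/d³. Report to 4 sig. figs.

1.364 × 10⁻⁵ m/s²

Δg = 2GMr/d³
   = 2 × (6.674 × 10⁻¹¹) × (1.171 × 10²⁵) × (6.790 × 10⁵) / (4.269 × 10⁸)³
   = 1.364 × 10⁻⁵ m/s²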